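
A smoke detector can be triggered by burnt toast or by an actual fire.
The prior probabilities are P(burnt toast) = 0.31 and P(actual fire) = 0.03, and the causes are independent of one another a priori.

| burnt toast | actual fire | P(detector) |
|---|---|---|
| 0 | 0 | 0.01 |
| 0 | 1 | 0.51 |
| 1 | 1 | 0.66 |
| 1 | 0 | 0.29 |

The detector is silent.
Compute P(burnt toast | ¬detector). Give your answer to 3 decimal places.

Sum P(¬detector|·) weighted by the priors over the 4 (burnt toast, actual fire) configurations:
  P(¬detector) = 0.99·0.69·0.97 + 0.49·0.69·0.03 + 0.71·0.31·0.97 + 0.34·0.31·0.03
        = 0.662607 + 0.010143 + 0.213497 + 0.003162 = 0.889409
Keeping only the burnt toast-present terms gives 0.216659, so
  P(burnt toast | ¬detector) = 0.216659 / 0.889409 ≈ 0.244

P(burnt toast | ¬detector) ≈ 0.244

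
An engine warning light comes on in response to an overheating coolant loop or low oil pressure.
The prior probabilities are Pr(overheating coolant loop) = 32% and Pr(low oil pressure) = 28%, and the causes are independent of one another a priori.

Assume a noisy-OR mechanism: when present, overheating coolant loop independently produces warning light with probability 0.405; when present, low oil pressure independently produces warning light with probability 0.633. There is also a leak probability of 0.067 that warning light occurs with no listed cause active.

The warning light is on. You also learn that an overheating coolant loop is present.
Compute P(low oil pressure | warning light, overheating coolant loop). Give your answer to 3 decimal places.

P(low oil pressure | warning light, overheating coolant loop) ≈ 0.410

Under noisy-OR, P(warning light | causes) = 1 − (1−0.067)·∏(1−qᵢ) over the active causes.
By total probability over both values of low oil pressure:
  P(warning light | overheating coolant loop) = 0.444865×0.72 + 0.796265×0.28
        = 0.320303 + 0.222954 = 0.543257
Configurations with low oil pressure contribute 0.222954, so
  P(low oil pressure | warning light, overheating coolant loop) = 0.222954 / 0.543257 ≈ 0.410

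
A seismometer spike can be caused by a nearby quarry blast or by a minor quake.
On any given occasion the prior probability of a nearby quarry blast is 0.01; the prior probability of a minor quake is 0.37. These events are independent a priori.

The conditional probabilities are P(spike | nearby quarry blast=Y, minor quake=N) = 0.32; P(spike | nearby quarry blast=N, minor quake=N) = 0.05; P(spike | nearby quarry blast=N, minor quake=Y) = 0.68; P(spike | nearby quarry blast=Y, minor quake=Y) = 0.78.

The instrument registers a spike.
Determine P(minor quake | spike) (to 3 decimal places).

By total probability over the 4 (nearby quarry blast, minor quake) configurations:
  P(spike) = 0.05·0.99·0.63 + 0.68·0.99·0.37 + 0.32·0.01·0.63 + 0.78·0.01·0.37
        = 0.031185 + 0.249084 + 0.002016 + 0.002886 = 0.285171
Configurations with minor quake contribute 0.251970, so
  P(minor quake | spike) = 0.251970 / 0.285171 ≈ 0.884

P(minor quake | spike) ≈ 0.884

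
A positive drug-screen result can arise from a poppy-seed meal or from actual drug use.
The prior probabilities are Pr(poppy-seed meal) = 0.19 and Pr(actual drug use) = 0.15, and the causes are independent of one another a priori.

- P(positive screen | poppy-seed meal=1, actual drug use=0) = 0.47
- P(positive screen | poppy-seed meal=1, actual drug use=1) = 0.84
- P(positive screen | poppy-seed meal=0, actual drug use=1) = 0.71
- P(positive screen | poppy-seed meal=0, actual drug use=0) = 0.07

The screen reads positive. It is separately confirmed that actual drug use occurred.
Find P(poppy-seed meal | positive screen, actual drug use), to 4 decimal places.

P(poppy-seed meal | positive screen, actual drug use) ≈ 0.2172

Numerator (weight on configurations with poppy-seed meal): 0.84*0.19 = 0.159600
Normalizer over all consistent configurations: 0.71*0.81 + 0.84*0.19 = 0.734700
P(poppy-seed meal | positive screen, actual drug use) = 0.159600/0.734700 ≈ 0.2172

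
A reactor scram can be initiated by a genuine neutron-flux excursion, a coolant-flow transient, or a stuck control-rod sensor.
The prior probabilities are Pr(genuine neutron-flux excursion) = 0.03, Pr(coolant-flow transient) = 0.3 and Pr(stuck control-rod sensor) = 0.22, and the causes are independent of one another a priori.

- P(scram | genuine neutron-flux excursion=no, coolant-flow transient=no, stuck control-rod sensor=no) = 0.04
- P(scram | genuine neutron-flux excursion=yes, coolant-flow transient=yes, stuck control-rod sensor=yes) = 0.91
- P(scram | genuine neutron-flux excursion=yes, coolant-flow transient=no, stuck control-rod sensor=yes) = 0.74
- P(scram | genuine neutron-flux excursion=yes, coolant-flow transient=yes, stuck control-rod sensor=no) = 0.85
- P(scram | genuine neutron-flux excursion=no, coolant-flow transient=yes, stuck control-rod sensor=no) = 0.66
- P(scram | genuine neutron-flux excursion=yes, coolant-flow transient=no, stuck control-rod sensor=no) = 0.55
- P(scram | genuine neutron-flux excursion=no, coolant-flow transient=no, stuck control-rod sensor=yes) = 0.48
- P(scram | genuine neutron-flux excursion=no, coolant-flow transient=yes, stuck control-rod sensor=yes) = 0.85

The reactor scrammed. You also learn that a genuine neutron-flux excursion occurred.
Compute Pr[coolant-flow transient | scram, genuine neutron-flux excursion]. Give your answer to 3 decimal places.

P(scram | genuine neutron-flux excursion) = 0.55*0.7*0.78 + 0.74*0.7*0.22 + 0.85*0.3*0.78 + 0.91*0.3*0.22 = 0.300300 + 0.113960 + 0.198900 + 0.060060 = 0.673220
The coolant-flow transient-present share is 0.198900 + 0.060060 = 0.258960.
Hence the posterior is 0.258960/0.673220 ≈ 0.385.

Pr[coolant-flow transient | scram, genuine neutron-flux excursion] ≈ 0.385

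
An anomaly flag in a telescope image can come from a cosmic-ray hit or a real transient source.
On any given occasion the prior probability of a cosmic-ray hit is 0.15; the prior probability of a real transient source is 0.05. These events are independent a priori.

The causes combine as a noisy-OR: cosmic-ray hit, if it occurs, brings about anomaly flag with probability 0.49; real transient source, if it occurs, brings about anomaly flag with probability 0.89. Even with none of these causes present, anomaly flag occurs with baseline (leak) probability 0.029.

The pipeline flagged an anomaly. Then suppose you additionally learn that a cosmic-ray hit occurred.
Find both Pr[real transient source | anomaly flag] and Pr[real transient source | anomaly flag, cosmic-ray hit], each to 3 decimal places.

Pr[real transient source | anomaly flag] ≈ 0.321; Pr[real transient source | anomaly flag, cosmic-ray hit] ≈ 0.090

Under noisy-OR, P(anomaly flag | causes) = 1 − (1−0.029)·∏(1−qᵢ) over the active causes.
Numerator (weight on configurations with real transient source): 0.037961 + 0.007091 = 0.045052
Denominator P(anomaly flag): 0.029×0.85×0.95 + 0.89319×0.85×0.05 + 0.50479×0.15×0.95 + 0.945527×0.15×0.05 = 0.140403
Posterior = 0.045052 / 0.140403 ≈ 0.321

Now also conditioning on cosmic-ray hit=true:
Enumerate both values of real transient source and weight by the priors:
  P(anomaly flag | cosmic-ray hit) = 0.50479*0.95 + 0.945527*0.05
        = 0.479550 + 0.047276 = 0.526826
Configurations with real transient source contribute 0.047276, so
  P(real transient source | anomaly flag, cosmic-ray hit) = 0.047276 / 0.526826 ≈ 0.090
— cosmic-ray hit explains away the evidence for real transient source.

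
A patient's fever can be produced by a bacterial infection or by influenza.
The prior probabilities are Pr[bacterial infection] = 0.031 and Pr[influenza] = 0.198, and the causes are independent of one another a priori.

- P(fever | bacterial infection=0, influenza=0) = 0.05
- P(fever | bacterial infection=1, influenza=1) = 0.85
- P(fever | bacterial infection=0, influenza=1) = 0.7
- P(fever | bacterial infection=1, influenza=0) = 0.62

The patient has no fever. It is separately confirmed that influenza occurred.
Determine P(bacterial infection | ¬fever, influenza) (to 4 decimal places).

For the numerator, keep only bacterial infection=true terms: 0.15*0.031 = 0.004650
Normalizer over all consistent configurations: 0.3*0.969 + 0.15*0.031 = 0.295350
Posterior = 0.004650 / 0.295350 ≈ 0.0157

P(bacterial infection | ¬fever, influenza) ≈ 0.0157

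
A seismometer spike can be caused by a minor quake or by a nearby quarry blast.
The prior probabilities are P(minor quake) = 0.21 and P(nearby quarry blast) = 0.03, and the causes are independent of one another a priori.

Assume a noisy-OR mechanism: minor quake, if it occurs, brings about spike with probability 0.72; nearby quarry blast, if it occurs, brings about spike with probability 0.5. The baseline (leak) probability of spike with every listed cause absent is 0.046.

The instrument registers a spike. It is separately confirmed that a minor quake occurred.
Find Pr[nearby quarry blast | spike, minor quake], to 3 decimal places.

Pr[nearby quarry blast | spike, minor quake] ≈ 0.035

Under noisy-OR, P(spike | causes) = 1 − (1−0.046)·∏(1−qᵢ) over the active causes.
For the numerator, keep only nearby quarry blast=true terms: 0.86644·0.03 = 0.025993
Denominator P(spike | minor quake): 0.73288·0.97 + 0.86644·0.03 = 0.736887
Posterior = 0.025993 / 0.736887 ≈ 0.035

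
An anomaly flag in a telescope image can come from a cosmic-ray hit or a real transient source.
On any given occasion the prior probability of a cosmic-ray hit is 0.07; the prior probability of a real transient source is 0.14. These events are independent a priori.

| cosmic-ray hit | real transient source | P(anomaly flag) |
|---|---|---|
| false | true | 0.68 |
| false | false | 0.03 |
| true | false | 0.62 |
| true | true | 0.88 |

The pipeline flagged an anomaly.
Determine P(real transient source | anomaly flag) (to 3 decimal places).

P(real transient source | anomaly flag) ≈ 0.613

P(anomaly flag) = 0.03*0.93*0.86 + 0.68*0.93*0.14 + 0.62*0.07*0.86 + 0.88*0.07*0.14 = 0.023994 + 0.088536 + 0.037324 + 0.008624 = 0.158478
Of this, 0.097160 comes from 0.088536 + 0.008624 (the real transient source=true cases).
P(real transient source | anomaly flag) = 0.097160 / 0.158478 ≈ 0.613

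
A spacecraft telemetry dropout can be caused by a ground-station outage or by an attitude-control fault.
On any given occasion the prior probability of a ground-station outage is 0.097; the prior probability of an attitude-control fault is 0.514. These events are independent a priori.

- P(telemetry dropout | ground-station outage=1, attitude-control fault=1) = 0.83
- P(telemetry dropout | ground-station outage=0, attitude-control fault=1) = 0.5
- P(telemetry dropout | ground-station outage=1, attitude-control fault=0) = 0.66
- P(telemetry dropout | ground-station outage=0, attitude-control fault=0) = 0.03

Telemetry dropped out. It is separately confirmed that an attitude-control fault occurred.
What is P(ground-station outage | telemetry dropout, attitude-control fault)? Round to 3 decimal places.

Weight on ground-station outage=true, given the evidence: 0.83×0.097 = 0.080510
Denominator P(telemetry dropout | attitude-control fault): 0.5×0.903 + 0.83×0.097 = 0.532010
Posterior = 0.080510 / 0.532010 ≈ 0.151

P(ground-station outage | telemetry dropout, attitude-control fault) ≈ 0.151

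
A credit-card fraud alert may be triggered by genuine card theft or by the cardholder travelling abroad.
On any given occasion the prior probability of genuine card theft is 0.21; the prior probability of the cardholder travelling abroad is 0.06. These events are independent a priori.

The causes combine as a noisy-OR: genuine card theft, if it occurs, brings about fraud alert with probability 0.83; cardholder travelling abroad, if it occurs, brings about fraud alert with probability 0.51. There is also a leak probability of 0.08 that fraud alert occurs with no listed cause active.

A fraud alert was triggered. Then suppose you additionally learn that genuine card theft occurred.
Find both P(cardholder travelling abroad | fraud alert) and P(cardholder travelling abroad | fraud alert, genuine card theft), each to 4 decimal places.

Under noisy-OR, P(fraud alert | causes) = 1 − (1−0.08)·∏(1−qᵢ) over the active causes.
Sum P(fraud alert|·) weighted by the priors over the 4 (genuine card theft, cardholder travelling abroad) configurations:
  P(fraud alert) = 0.08*0.79*0.94 + 0.5492*0.79*0.06 + 0.8436*0.21*0.94 + 0.923364*0.21*0.06
        = 0.059408 + 0.026032 + 0.166527 + 0.011634 = 0.263601
The terms with cardholder travelling abroad present sum to 0.037666, so
  P(cardholder travelling abroad | fraud alert) = 0.037666 / 0.263601 ≈ 0.1429

Now condition on the additional information:
Numerator (weight on configurations with cardholder travelling abroad): 0.923364·0.06 = 0.055402
Normalizer over all consistent configurations: 0.8436·0.94 + 0.923364·0.06 = 0.848386
Posterior = 0.055402 / 0.848386 ≈ 0.0653

P(cardholder travelling abroad | fraud alert) ≈ 0.1429; P(cardholder travelling abroad | fraud alert, genuine card theft) ≈ 0.0653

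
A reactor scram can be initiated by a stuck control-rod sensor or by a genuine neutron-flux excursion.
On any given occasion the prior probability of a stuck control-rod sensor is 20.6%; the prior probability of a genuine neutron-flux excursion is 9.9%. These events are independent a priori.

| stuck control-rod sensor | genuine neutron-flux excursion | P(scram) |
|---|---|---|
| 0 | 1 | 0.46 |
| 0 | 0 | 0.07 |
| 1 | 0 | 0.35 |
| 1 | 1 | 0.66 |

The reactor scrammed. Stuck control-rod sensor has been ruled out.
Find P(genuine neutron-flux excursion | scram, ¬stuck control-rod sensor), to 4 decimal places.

P(genuine neutron-flux excursion | scram, ¬stuck control-rod sensor) ≈ 0.4193

By total probability over both values of genuine neutron-flux excursion:
  P(scram | ¬stuck control-rod sensor) = 0.07×0.901 + 0.46×0.099
        = 0.063070 + 0.045540 = 0.108610
Configurations with genuine neutron-flux excursion contribute 0.045540, so
  P(genuine neutron-flux excursion | scram, ¬stuck control-rod sensor) = 0.045540 / 0.108610 ≈ 0.4193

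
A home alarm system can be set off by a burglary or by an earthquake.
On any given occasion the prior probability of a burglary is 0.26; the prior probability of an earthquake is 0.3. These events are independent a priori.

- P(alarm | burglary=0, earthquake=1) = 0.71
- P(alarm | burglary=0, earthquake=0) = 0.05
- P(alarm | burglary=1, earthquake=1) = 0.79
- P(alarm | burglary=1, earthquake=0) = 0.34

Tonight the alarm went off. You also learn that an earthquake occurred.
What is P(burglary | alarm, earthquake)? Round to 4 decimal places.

For the numerator, keep only burglary=true terms: 0.79×0.26 = 0.205400
Normalizer over all consistent configurations: 0.71×0.74 + 0.79×0.26 = 0.730800
Posterior = 0.205400 / 0.730800 ≈ 0.2811

P(burglary | alarm, earthquake) ≈ 0.2811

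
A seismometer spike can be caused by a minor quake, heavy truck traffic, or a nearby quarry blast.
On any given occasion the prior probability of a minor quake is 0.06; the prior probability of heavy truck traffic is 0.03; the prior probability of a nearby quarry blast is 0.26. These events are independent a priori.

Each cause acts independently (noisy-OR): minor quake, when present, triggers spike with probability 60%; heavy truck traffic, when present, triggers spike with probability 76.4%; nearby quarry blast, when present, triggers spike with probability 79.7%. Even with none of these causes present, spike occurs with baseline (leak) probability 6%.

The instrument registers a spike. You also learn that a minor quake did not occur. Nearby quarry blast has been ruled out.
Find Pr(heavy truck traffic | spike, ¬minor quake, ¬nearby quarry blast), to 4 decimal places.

Pr(heavy truck traffic | spike, ¬minor quake, ¬nearby quarry blast) ≈ 0.2863

Under noisy-OR, P(spike | causes) = 1 − (1−0.06)·∏(1−qᵢ) over the active causes.
Weight on heavy truck traffic=true, given the evidence: 0.77816·0.03 = 0.023345
Denominator P(spike | ¬minor quake, ¬nearby quarry blast): 0.06·0.97 + 0.77816·0.03 = 0.081545
P(heavy truck traffic | spike, ¬minor quake, ¬nearby quarry blast) = 0.023345/0.081545 ≈ 0.2863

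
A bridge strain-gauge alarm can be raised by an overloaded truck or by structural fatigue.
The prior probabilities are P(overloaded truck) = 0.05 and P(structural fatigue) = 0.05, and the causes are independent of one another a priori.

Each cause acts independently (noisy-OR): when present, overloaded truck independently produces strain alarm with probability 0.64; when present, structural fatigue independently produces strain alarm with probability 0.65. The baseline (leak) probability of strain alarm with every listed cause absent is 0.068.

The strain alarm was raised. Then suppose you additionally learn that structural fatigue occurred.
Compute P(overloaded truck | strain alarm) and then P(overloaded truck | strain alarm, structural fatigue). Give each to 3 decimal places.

Under noisy-OR, P(strain alarm | causes) = 1 − (1−0.068)·∏(1−qᵢ) over the active causes.
For the numerator, keep only overloaded truck=true terms: 0.031563 + 0.002206 = 0.033769
Normalizer over all consistent configurations: 0.068*0.95*0.95 + 0.6738*0.95*0.05 + 0.66448*0.05*0.95 + 0.882568*0.05*0.05 = 0.127144
P(overloaded truck | strain alarm) = 0.033769/0.127144 ≈ 0.266

Now also conditioning on structural fatigue=true:
Sum P(strain alarm|·) weighted by the priors over both values of overloaded truck:
  P(strain alarm | structural fatigue) = 0.6738*0.95 + 0.882568*0.05
        = 0.640110 + 0.044128 = 0.684238
The terms with overloaded truck present sum to 0.044128, so
  P(overloaded truck | strain alarm, structural fatigue) = 0.044128 / 0.684238 ≈ 0.064

P(overloaded truck | strain alarm) ≈ 0.266; P(overloaded truck | strain alarm, structural fatigue) ≈ 0.064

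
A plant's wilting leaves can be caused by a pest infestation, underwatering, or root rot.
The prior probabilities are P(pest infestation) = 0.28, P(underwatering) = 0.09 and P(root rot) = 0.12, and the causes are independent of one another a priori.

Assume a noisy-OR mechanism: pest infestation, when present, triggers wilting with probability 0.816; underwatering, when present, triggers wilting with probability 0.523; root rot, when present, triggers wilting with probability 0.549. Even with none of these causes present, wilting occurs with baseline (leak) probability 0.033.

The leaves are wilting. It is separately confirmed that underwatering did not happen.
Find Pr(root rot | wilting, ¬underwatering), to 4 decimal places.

Pr(root rot | wilting, ¬underwatering) ≈ 0.2627

Under noisy-OR, P(wilting | causes) = 1 − (1−0.033)·∏(1−qᵢ) over the active causes.
By total probability over the 4 (pest infestation, root rot) configurations:
  P(wilting | ¬underwatering) = 0.033·0.72·0.88 + 0.563883·0.72·0.12 + 0.822072·0.28·0.88 + 0.919754·0.28·0.12
        = 0.020909 + 0.048719 + 0.202559 + 0.030904 = 0.303091
Configurations with root rot contribute 0.079623, so
  P(root rot | wilting, ¬underwatering) = 0.079623 / 0.303091 ≈ 0.2627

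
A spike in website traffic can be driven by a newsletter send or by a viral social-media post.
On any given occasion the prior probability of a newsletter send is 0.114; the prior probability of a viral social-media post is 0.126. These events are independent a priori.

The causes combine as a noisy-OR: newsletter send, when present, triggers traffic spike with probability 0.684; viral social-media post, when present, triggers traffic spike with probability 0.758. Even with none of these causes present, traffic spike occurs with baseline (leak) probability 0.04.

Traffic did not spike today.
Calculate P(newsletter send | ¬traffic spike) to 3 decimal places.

Under noisy-OR, P(traffic spike | causes) = 1 − (1−0.04)·∏(1−qᵢ) over the active causes.
P(¬traffic spike) = 0.96·0.886·0.874 + 0.23232·0.886·0.126 + 0.30336·0.114·0.874 + 0.073413·0.114·0.126 = 0.743389 + 0.025935 + 0.030226 + 0.001055 = 0.800605
The newsletter send-present share is 0.030226 + 0.001055 = 0.031281.
P(newsletter send | ¬traffic spike) = 0.031281 / 0.800605 ≈ 0.039

P(newsletter send | ¬traffic spike) ≈ 0.039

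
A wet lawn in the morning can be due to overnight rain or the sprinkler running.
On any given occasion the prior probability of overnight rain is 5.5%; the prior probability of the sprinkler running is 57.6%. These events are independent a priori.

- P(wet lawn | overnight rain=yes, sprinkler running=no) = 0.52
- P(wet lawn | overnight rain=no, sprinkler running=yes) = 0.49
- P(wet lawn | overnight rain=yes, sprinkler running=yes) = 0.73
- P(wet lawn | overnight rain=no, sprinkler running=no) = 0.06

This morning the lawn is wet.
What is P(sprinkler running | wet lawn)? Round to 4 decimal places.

P(wet lawn) = 0.06*0.945*0.424 + 0.49*0.945*0.576 + 0.52*0.055*0.424 + 0.73*0.055*0.576 = 0.024041 + 0.266717 + 0.012126 + 0.023126 = 0.326010
Of this, 0.289843 comes from 0.266717 + 0.023126 (the sprinkler running=true cases).
Hence the posterior is 0.289843/0.326010 ≈ 0.8891.

P(sprinkler running | wet lawn) ≈ 0.8891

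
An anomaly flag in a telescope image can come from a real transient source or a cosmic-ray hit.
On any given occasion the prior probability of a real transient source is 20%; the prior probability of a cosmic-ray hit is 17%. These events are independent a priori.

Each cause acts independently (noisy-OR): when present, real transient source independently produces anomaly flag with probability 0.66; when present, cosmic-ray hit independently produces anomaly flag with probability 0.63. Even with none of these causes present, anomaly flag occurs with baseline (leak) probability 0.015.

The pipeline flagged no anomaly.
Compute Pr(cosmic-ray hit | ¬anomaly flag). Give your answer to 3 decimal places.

Pr(cosmic-ray hit | ¬anomaly flag) ≈ 0.070

Under noisy-OR, P(anomaly flag | causes) = 1 − (1−0.015)·∏(1−qᵢ) over the active causes.
Sum P(¬anomaly flag|·) weighted by the priors over the 4 (real transient source, cosmic-ray hit) configurations:
  P(¬anomaly flag) = 0.985·0.8·0.83 + 0.36445·0.8·0.17 + 0.3349·0.2·0.83 + 0.123913·0.2·0.17
        = 0.654040 + 0.049565 + 0.055593 + 0.004213 = 0.763411
Configurations with cosmic-ray hit contribute 0.053778, so
  P(cosmic-ray hit | ¬anomaly flag) = 0.053778 / 0.763411 ≈ 0.070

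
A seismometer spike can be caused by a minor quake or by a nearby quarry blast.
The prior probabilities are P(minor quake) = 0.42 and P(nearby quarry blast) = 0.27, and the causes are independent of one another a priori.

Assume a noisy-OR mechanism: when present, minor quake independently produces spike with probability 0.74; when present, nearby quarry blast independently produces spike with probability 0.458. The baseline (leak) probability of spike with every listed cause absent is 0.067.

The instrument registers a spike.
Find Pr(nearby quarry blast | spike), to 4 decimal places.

Pr(nearby quarry blast | spike) ≈ 0.4030

Under noisy-OR, P(spike | causes) = 1 − (1−0.067)·∏(1−qᵢ) over the active causes.
Numerator (weight on configurations with nearby quarry blast): 0.077410 + 0.098490 = 0.175900
The normalizing constant is 0.067*0.58*0.73 + 0.494314*0.58*0.27 + 0.75742*0.42*0.73 + 0.868522*0.42*0.27 = 0.436493
P(nearby quarry blast | spike) = 0.175900/0.436493 ≈ 0.4030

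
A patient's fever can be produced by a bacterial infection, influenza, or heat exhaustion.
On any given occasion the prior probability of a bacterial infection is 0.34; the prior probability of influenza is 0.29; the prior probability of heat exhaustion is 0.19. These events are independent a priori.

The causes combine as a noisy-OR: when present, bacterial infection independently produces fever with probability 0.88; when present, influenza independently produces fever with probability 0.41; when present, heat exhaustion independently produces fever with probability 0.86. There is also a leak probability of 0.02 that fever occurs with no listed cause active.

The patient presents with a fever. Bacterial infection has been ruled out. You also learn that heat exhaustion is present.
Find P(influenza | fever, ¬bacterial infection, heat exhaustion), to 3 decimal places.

Under noisy-OR, P(fever | causes) = 1 − (1−0.02)·∏(1−qᵢ) over the active causes.
Numerator (weight on configurations with influenza): 0.919052*0.29 = 0.266525
The normalizing constant is 0.8628*0.71 + 0.919052*0.29 = 0.879113
P(influenza | fever, ¬bacterial infection, heat exhaustion) = 0.266525/0.879113 ≈ 0.303

P(influenza | fever, ¬bacterial infection, heat exhaustion) ≈ 0.303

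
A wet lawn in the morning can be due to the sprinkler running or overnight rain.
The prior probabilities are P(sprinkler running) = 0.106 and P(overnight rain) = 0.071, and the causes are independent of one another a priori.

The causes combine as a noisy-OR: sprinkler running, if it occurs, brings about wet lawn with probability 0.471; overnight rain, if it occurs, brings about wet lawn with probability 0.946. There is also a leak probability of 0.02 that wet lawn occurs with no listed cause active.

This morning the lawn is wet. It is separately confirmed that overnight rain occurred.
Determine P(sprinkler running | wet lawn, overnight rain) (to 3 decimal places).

Under noisy-OR, P(wet lawn | causes) = 1 − (1−0.02)·∏(1−qᵢ) over the active causes.
Weight on sprinkler running=true, given the evidence: 0.972005·0.106 = 0.103033
The normalizing constant is 0.94708·0.894 + 0.972005·0.106 = 0.949723
P(sprinkler running | wet lawn, overnight rain) = 0.103033/0.949723 ≈ 0.108

P(sprinkler running | wet lawn, overnight rain) ≈ 0.108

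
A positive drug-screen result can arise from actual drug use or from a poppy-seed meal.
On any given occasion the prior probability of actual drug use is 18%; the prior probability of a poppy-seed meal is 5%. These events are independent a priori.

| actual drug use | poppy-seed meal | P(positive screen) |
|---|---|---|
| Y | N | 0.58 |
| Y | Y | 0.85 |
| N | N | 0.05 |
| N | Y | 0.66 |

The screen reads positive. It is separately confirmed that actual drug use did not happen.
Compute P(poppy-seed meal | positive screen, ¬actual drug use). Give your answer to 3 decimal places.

P(poppy-seed meal | positive screen, ¬actual drug use) ≈ 0.410

Enumerate both values of poppy-seed meal and weight by the priors:
  P(positive screen | ¬actual drug use) = 0.05*0.95 + 0.66*0.05
        = 0.047500 + 0.033000 = 0.080500
The terms with poppy-seed meal present sum to 0.033000, so
  P(poppy-seed meal | positive screen, ¬actual drug use) = 0.033000 / 0.080500 ≈ 0.410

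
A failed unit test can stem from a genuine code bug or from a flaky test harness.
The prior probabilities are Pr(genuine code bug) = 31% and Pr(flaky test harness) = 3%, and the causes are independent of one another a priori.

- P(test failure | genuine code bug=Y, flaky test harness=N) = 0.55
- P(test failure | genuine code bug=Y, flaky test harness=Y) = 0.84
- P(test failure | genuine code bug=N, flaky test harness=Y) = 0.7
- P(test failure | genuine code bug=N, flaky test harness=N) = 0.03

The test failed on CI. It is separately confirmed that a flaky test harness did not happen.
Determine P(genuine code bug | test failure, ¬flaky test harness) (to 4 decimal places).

Enumerate both values of genuine code bug and weight by the priors:
  P(test failure | ¬flaky test harness) = 0.03×0.69 + 0.55×0.31
        = 0.020700 + 0.170500 = 0.191200
Configurations with genuine code bug contribute 0.170500, so
  P(genuine code bug | test failure, ¬flaky test harness) = 0.170500 / 0.191200 ≈ 0.8917

P(genuine code bug | test failure, ¬flaky test harness) ≈ 0.8917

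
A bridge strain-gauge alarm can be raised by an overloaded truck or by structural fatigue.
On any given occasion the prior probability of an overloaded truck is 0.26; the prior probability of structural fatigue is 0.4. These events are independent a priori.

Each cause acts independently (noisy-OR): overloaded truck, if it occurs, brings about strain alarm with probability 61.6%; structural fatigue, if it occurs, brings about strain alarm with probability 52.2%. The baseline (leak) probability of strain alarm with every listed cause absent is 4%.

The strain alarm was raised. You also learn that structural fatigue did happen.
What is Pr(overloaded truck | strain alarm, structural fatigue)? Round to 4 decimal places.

Under noisy-OR, P(strain alarm | causes) = 1 − (1−0.04)·∏(1−qᵢ) over the active causes.
P(strain alarm | structural fatigue) = 0.54112×0.74 + 0.82379×0.26 = 0.400429 + 0.214185 = 0.614614
The overloaded truck-present share is 0.82379×0.26 = 0.214185.
So P(overloaded truck | strain alarm, structural fatigue) = 0.214185/0.614614 ≈ 0.3485.

Pr(overloaded truck | strain alarm, structural fatigue) ≈ 0.3485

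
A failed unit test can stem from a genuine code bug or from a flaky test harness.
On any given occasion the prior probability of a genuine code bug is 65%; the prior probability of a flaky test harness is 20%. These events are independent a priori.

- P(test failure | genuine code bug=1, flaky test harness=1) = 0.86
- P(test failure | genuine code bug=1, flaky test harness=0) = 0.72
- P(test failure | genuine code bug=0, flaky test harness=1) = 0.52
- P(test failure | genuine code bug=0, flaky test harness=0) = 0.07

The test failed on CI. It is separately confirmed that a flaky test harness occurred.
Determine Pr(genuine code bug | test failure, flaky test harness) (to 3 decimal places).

Pr(genuine code bug | test failure, flaky test harness) ≈ 0.754

Sum P(test failure|·) weighted by the priors over both values of genuine code bug:
  P(test failure | flaky test harness) = 0.52*0.35 + 0.86*0.65
        = 0.182000 + 0.559000 = 0.741000
Keeping only the genuine code bug-present terms gives 0.559000, so
  P(genuine code bug | test failure, flaky test harness) = 0.559000 / 0.741000 ≈ 0.754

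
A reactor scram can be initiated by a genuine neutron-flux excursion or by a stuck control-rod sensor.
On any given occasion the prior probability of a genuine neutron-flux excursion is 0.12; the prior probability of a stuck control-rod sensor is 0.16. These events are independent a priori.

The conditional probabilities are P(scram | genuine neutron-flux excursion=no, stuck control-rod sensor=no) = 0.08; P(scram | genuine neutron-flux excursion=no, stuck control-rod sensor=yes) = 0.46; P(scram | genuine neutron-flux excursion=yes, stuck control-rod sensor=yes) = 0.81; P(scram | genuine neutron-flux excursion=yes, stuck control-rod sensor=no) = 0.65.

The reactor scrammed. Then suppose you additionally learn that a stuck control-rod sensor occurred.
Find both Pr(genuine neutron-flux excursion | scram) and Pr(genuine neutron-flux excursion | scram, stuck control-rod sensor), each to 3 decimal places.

Pr(genuine neutron-flux excursion | scram) ≈ 0.396; Pr(genuine neutron-flux excursion | scram, stuck control-rod sensor) ≈ 0.194

Enumerate the 4 (genuine neutron-flux excursion, stuck control-rod sensor) configurations and weight by the priors:
  P(scram) = 0.08×0.88×0.84 + 0.46×0.88×0.16 + 0.65×0.12×0.84 + 0.81×0.12×0.16
        = 0.059136 + 0.064768 + 0.065520 + 0.015552 = 0.204976
Configurations with genuine neutron-flux excursion contribute 0.081072, so
  P(genuine neutron-flux excursion | scram) = 0.081072 / 0.204976 ≈ 0.396

Now condition on the additional information:
P(scram | stuck control-rod sensor) = 0.46·0.88 + 0.81·0.12 = 0.404800 + 0.097200 = 0.502000
The genuine neutron-flux excursion-present share is 0.81·0.12 = 0.097200.
Hence the posterior is 0.097200/0.502000 ≈ 0.194.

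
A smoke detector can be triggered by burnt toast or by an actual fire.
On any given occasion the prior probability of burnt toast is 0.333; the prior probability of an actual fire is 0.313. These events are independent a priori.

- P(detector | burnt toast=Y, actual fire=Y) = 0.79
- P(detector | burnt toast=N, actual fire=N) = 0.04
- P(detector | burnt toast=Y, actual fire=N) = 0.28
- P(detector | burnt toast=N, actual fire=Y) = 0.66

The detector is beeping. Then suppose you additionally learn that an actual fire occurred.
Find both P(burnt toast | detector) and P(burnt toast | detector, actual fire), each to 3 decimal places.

For the numerator, keep only burnt toast=true terms: 0.064056 + 0.082341 = 0.146397
The normalizing constant is 0.04×0.667×0.687 + 0.66×0.667×0.313 + 0.28×0.333×0.687 + 0.79×0.333×0.313 = 0.302515
P(burnt toast | detector) = 0.146397/0.302515 ≈ 0.484

With the extra evidence:
By total probability over both values of burnt toast:
  P(detector | actual fire) = 0.66·0.667 + 0.79·0.333
        = 0.440220 + 0.263070 = 0.703290
Configurations with burnt toast contribute 0.263070, so
  P(burnt toast | detector, actual fire) = 0.263070 / 0.703290 ≈ 0.374
This is intercausal reasoning (explaining away): once actual fire accounts for the detector, burnt toast becomes less likely.

P(burnt toast | detector) ≈ 0.484; P(burnt toast | detector, actual fire) ≈ 0.374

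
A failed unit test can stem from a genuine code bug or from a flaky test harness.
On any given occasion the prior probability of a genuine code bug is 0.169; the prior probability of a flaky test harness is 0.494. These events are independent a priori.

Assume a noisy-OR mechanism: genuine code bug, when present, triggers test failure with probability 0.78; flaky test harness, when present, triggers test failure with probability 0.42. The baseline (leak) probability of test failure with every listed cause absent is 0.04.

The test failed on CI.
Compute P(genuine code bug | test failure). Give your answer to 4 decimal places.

P(genuine code bug | test failure) ≈ 0.4145

Under noisy-OR, P(test failure | causes) = 1 − (1−0.04)·∏(1−qᵢ) over the active causes.
Numerator (weight on configurations with genuine code bug): 0.067453 + 0.073259 = 0.140712
Normalizer over all consistent configurations: 0.04*0.831*0.506 + 0.4432*0.831*0.494 + 0.7888*0.169*0.506 + 0.877504*0.169*0.494 = 0.339471
Posterior = 0.140712 / 0.339471 ≈ 0.4145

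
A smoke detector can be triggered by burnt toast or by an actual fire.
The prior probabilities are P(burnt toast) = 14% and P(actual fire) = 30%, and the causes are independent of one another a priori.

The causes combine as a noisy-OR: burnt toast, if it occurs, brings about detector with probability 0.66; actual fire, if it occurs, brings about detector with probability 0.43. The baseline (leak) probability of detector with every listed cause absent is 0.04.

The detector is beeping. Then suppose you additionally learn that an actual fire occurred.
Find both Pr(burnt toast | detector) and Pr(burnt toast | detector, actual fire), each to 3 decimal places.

Pr(burnt toast | detector) ≈ 0.416; Pr(burnt toast | detector, actual fire) ≈ 0.226

Under noisy-OR, P(detector | causes) = 1 − (1−0.04)·∏(1−qᵢ) over the active causes.
P(detector) = 0.04·0.86·0.7 + 0.4528·0.86·0.3 + 0.6736·0.14·0.7 + 0.813952·0.14·0.3 = 0.024080 + 0.116822 + 0.066013 + 0.034186 = 0.241101
The burnt toast-present share is 0.066013 + 0.034186 = 0.100199.
So P(burnt toast | detector) = 0.100199/0.241101 ≈ 0.416.

Now also conditioning on actual fire=true:
P(detector | actual fire) = 0.4528×0.86 + 0.813952×0.14 = 0.389408 + 0.113953 = 0.503361
Of this, 0.113953 comes from 0.813952×0.14 (the burnt toast=true cases).
Hence the posterior is 0.113953/0.503361 ≈ 0.226.
This is intercausal reasoning (explaining away): once actual fire accounts for the detector, burnt toast becomes less likely.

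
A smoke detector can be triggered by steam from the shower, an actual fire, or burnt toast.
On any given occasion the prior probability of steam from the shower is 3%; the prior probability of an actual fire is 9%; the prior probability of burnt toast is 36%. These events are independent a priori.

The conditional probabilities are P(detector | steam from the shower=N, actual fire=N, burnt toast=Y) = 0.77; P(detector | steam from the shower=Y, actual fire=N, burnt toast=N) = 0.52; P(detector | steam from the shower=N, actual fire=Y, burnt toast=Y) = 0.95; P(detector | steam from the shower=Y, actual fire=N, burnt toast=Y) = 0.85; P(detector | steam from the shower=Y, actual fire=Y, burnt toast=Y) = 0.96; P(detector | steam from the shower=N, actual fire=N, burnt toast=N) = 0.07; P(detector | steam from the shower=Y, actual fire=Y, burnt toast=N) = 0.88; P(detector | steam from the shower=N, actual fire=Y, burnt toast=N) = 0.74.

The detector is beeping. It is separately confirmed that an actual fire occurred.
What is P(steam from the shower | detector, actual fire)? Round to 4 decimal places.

P(detector | actual fire) = 0.74×0.97×0.64 + 0.95×0.97×0.36 + 0.88×0.03×0.64 + 0.96×0.03×0.36 = 0.459392 + 0.331740 + 0.016896 + 0.010368 = 0.818396
Restricting to configurations with steam from the shower present: 0.016896 + 0.010368 = 0.027264.
Hence the posterior is 0.027264/0.818396 ≈ 0.0333.

P(steam from the shower | detector, actual fire) ≈ 0.0333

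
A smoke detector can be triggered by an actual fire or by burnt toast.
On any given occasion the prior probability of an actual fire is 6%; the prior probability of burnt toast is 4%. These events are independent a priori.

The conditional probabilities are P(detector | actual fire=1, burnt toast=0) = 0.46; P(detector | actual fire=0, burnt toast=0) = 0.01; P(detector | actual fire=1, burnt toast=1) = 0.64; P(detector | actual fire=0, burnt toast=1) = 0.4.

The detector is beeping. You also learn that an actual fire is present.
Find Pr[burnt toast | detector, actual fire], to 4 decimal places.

Pr[burnt toast | detector, actual fire] ≈ 0.0548

P(detector | actual fire) = 0.46·0.96 + 0.64·0.04 = 0.441600 + 0.025600 = 0.467200
The burnt toast-present share is 0.64·0.04 = 0.025600.
Hence the posterior is 0.025600/0.467200 ≈ 0.0548.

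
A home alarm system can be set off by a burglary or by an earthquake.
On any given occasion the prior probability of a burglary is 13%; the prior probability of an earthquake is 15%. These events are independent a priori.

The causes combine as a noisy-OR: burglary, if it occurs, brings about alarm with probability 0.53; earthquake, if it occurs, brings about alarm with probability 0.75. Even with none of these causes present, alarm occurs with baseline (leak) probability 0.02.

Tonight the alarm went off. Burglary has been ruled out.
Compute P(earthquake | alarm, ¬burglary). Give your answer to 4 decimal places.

Under noisy-OR, P(alarm | causes) = 1 − (1−0.02)·∏(1−qᵢ) over the active causes.
Sum P(alarm|·) weighted by the priors over both values of earthquake:
  P(alarm | ¬burglary) = 0.02·0.85 + 0.755·0.15
        = 0.017000 + 0.113250 = 0.130250
Keeping only the earthquake-present terms gives 0.113250, so
  P(earthquake | alarm, ¬burglary) = 0.113250 / 0.130250 ≈ 0.8695

P(earthquake | alarm, ¬burglary) ≈ 0.8695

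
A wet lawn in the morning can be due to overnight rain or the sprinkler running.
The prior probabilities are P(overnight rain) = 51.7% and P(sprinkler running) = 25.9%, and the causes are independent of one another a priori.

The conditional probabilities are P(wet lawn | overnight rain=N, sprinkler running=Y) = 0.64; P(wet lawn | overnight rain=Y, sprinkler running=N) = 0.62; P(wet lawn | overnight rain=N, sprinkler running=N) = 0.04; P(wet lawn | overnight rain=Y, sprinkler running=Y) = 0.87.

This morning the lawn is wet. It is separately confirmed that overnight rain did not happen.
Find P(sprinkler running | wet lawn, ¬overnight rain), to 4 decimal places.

By total probability over both values of sprinkler running:
  P(wet lawn | ¬overnight rain) = 0.04*0.741 + 0.64*0.259
        = 0.029640 + 0.165760 = 0.195400
Keeping only the sprinkler running-present terms gives 0.165760, so
  P(sprinkler running | wet lawn, ¬overnight rain) = 0.165760 / 0.195400 ≈ 0.8483

P(sprinkler running | wet lawn, ¬overnight rain) ≈ 0.8483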